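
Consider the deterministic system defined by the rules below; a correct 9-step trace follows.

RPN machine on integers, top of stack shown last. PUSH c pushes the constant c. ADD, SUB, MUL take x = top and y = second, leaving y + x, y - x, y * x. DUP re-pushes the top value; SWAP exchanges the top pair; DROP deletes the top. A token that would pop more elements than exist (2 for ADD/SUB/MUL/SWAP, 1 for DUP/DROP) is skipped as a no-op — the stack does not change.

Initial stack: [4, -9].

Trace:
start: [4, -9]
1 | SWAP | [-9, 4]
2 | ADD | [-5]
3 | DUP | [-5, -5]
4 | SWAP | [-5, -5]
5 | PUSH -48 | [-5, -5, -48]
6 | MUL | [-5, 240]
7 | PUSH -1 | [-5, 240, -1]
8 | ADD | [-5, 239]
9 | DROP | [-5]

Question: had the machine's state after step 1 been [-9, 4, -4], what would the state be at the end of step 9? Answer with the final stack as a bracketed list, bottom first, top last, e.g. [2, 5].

state after step 1 := [-9, 4, -4]
2 | ADD | [-9, 0]
3 | DUP | [-9, 0, 0]
4 | SWAP | [-9, 0, 0]
5 | PUSH -48 | [-9, 0, 0, -48]
6 | MUL | [-9, 0, 0]
7 | PUSH -1 | [-9, 0, 0, -1]
8 | ADD | [-9, 0, -1]
9 | DROP | [-9, 0]

[-9, 0]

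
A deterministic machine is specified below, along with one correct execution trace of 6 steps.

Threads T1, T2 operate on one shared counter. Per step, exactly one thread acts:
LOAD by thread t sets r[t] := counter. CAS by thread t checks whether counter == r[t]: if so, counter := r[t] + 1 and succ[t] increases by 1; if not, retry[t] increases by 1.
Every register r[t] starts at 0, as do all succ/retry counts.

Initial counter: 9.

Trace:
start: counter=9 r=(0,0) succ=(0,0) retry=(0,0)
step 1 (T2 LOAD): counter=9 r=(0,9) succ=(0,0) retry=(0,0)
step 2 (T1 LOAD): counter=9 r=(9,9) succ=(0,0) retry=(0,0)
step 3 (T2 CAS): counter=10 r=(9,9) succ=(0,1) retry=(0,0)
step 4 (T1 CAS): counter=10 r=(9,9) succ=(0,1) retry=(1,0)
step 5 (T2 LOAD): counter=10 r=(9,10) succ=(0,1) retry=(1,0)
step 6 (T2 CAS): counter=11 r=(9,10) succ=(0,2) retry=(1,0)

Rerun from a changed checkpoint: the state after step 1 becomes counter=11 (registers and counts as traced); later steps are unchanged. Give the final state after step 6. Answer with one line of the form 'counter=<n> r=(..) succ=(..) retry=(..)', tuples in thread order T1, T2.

state after step 1 := counter=11 r=(0,9) succ=(0,0) retry=(0,0)
step 2 (T1 LOAD): counter=11 r=(11,9) succ=(0,0) retry=(0,0)
step 3 (T2 CAS): counter=11 r=(11,9) succ=(0,0) retry=(0,1)
step 4 (T1 CAS): counter=12 r=(11,9) succ=(1,0) retry=(0,1)
step 5 (T2 LOAD): counter=12 r=(11,12) succ=(1,0) retry=(0,1)
step 6 (T2 CAS): counter=13 r=(11,12) succ=(1,1) retry=(0,1)

counter=13 r=(11,12) succ=(1,1) retry=(0,1)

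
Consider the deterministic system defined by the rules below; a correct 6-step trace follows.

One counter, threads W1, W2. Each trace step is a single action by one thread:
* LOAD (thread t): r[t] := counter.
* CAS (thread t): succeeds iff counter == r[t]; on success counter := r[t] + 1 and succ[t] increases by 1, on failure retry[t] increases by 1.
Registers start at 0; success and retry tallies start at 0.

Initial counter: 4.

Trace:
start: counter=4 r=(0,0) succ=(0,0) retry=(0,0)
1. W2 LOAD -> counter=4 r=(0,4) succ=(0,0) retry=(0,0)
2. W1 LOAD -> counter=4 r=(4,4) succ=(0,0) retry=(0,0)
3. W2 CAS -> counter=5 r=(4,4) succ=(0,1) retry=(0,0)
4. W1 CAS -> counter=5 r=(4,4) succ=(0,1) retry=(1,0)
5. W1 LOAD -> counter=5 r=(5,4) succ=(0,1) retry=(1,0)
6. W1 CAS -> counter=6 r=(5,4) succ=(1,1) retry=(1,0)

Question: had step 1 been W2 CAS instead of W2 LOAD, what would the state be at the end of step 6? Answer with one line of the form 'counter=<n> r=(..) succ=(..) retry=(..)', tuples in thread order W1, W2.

(re-executing from step 1 with the substitution; state before step 1: counter=4 r=(0,0) succ=(0,0) retry=(0,0))
1. W2 CAS -> counter=4 r=(0,0) succ=(0,0) retry=(0,1)
2. W1 LOAD -> counter=4 r=(4,0) succ=(0,0) retry=(0,1)
3. W2 CAS -> counter=4 r=(4,0) succ=(0,0) retry=(0,2)
4. W1 CAS -> counter=5 r=(4,0) succ=(1,0) retry=(0,2)
5. W1 LOAD -> counter=5 r=(5,0) succ=(1,0) retry=(0,2)
6. W1 CAS -> counter=6 r=(5,0) succ=(2,0) retry=(0,2)

counter=6 r=(5,0) succ=(2,0) retry=(0,2)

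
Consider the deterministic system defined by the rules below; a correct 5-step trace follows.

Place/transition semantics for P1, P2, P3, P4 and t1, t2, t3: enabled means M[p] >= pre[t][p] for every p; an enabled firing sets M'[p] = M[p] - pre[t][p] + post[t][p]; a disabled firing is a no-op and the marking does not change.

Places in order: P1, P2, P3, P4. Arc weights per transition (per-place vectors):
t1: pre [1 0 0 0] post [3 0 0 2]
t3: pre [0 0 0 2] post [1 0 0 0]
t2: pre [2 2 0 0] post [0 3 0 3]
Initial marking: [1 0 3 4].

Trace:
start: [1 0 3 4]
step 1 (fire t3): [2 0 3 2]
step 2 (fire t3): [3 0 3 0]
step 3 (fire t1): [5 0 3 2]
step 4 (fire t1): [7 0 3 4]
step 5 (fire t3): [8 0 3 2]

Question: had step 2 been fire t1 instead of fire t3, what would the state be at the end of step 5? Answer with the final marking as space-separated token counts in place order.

9 0 3 6

(re-executing from step 2 with the substitution; state before step 2: [2 0 3 2])
step 2 (fire t1): [4 0 3 4]
step 3 (fire t1): [6 0 3 6]
step 4 (fire t1): [8 0 3 8]
step 5 (fire t3): [9 0 3 6]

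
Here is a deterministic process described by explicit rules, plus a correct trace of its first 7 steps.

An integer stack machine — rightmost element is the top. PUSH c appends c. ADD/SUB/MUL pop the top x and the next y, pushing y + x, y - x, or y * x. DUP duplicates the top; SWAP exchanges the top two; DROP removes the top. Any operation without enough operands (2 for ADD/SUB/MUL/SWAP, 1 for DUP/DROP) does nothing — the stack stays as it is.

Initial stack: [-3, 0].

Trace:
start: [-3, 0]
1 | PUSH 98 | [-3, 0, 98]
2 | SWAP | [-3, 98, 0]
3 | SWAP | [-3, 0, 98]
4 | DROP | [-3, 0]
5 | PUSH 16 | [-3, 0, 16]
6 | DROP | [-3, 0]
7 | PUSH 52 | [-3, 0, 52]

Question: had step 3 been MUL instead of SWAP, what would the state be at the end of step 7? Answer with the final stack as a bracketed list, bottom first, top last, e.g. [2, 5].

[-3, 52]

(re-executing from step 3 with the substitution; state before step 3: [-3, 98, 0])
3 | MUL | [-3, 0]
4 | DROP | [-3]
5 | PUSH 16 | [-3, 16]
6 | DROP | [-3]
7 | PUSH 52 | [-3, 52]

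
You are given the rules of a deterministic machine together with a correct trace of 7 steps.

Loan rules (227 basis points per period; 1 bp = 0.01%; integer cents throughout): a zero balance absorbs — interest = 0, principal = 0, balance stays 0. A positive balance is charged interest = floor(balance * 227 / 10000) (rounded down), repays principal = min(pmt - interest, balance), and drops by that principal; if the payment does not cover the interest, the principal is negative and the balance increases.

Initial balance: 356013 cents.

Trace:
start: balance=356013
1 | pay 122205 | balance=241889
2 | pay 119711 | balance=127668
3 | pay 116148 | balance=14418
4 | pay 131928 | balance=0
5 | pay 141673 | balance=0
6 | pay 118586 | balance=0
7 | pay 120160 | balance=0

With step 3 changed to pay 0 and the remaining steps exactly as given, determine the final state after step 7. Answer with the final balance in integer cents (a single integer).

0

(re-executing from step 3 with the substitution; state before step 3: balance=127668)
3 | pay 0 | balance=130566
4 | pay 131928 | balance=1601
5 | pay 141673 | balance=0
6 | pay 118586 | balance=0
7 | pay 120160 | balance=0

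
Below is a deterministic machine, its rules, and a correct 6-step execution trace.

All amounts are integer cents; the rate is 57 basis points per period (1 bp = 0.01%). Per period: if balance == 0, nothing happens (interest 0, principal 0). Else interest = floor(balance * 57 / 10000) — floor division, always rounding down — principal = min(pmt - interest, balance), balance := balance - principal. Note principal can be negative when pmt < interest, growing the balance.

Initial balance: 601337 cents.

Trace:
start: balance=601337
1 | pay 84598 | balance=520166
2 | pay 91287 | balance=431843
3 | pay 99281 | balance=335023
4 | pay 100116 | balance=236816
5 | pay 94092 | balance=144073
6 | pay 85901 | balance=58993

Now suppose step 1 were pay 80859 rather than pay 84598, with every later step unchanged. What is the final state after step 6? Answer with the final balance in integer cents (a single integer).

62841

(re-executing from step 1 with the substitution; state before step 1: balance=601337)
1 | pay 80859 | balance=523905
2 | pay 91287 | balance=435604
3 | pay 99281 | balance=338805
4 | pay 100116 | balance=240620
5 | pay 94092 | balance=147899
6 | pay 85901 | balance=62841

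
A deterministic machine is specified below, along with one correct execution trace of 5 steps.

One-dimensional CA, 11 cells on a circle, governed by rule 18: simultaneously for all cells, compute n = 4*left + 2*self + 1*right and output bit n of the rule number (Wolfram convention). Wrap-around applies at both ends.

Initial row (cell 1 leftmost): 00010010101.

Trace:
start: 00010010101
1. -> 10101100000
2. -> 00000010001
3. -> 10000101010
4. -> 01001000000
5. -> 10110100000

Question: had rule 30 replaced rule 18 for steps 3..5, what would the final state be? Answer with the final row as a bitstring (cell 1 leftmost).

(re-executing steps 3..5 under rule 30; state before step 3: 00000010001)
3. -> 10000111011
4. -> 01001100010
5. -> 11111010111

11111010111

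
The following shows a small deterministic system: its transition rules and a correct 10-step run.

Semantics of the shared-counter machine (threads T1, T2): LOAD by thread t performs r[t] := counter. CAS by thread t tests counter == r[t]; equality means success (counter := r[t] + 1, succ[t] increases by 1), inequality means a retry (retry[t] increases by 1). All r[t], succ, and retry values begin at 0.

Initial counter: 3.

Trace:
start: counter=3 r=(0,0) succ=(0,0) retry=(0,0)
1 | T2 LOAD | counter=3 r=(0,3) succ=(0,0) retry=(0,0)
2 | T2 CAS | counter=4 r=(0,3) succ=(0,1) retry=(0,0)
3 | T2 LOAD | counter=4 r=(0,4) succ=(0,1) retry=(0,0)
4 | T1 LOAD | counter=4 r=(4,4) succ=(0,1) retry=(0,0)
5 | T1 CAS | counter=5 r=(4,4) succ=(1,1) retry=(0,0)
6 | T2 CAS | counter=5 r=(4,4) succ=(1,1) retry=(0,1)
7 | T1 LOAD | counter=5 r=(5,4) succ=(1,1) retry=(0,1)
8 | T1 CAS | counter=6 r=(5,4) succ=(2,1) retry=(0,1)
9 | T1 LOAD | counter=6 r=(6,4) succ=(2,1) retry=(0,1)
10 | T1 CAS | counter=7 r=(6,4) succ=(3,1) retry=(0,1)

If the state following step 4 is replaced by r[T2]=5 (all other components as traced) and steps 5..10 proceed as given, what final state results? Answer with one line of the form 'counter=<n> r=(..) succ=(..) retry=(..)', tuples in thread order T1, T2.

counter=8 r=(7,5) succ=(3,2) retry=(0,0)

state after step 4 := counter=4 r=(4,5) succ=(0,1) retry=(0,0)
5 | T1 CAS | counter=5 r=(4,5) succ=(1,1) retry=(0,0)
6 | T2 CAS | counter=6 r=(4,5) succ=(1,2) retry=(0,0)
7 | T1 LOAD | counter=6 r=(6,5) succ=(1,2) retry=(0,0)
8 | T1 CAS | counter=7 r=(6,5) succ=(2,2) retry=(0,0)
9 | T1 LOAD | counter=7 r=(7,5) succ=(2,2) retry=(0,0)
10 | T1 CAS | counter=8 r=(7,5) succ=(3,2) retry=(0,0)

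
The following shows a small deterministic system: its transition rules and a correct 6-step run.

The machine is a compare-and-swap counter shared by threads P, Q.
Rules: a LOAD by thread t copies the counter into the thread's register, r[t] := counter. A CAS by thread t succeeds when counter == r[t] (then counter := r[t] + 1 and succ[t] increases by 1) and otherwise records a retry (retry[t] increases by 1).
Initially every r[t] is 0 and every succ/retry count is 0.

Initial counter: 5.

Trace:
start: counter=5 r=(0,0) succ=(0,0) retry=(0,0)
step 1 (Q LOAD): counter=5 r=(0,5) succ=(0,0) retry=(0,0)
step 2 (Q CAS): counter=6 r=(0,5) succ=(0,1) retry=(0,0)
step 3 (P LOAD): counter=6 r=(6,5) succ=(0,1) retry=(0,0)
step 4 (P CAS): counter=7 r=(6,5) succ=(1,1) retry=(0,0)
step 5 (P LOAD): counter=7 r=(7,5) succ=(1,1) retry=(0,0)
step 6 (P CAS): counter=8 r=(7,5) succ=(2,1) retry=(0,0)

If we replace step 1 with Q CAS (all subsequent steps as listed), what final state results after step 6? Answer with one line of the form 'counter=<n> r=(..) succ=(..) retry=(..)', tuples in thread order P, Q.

counter=7 r=(6,0) succ=(2,0) retry=(0,2)

(re-executing from step 1 with the substitution; state before step 1: counter=5 r=(0,0) succ=(0,0) retry=(0,0))
step 1 (Q CAS): counter=5 r=(0,0) succ=(0,0) retry=(0,1)
step 2 (Q CAS): counter=5 r=(0,0) succ=(0,0) retry=(0,2)
step 3 (P LOAD): counter=5 r=(5,0) succ=(0,0) retry=(0,2)
step 4 (P CAS): counter=6 r=(5,0) succ=(1,0) retry=(0,2)
step 5 (P LOAD): counter=6 r=(6,0) succ=(1,0) retry=(0,2)
step 6 (P CAS): counter=7 r=(6,0) succ=(2,0) retry=(0,2)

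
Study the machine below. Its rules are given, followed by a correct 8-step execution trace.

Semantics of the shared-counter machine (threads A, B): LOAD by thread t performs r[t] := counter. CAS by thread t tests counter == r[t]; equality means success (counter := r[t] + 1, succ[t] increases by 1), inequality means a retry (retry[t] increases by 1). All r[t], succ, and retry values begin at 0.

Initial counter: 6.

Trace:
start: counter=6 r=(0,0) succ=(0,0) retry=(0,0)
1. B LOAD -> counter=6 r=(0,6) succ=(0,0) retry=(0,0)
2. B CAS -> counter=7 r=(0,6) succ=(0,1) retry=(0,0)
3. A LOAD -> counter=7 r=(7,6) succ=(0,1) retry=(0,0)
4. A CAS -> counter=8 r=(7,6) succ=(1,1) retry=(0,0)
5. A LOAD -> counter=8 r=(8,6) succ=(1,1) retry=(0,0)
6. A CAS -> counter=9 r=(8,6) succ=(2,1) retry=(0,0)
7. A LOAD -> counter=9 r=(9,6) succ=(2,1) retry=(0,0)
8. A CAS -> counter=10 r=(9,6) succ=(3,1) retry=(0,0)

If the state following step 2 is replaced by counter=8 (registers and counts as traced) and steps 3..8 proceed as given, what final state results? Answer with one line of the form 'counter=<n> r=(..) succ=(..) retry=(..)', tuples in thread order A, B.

state after step 2 := counter=8 r=(0,6) succ=(0,1) retry=(0,0)
3. A LOAD -> counter=8 r=(8,6) succ=(0,1) retry=(0,0)
4. A CAS -> counter=9 r=(8,6) succ=(1,1) retry=(0,0)
5. A LOAD -> counter=9 r=(9,6) succ=(1,1) retry=(0,0)
6. A CAS -> counter=10 r=(9,6) succ=(2,1) retry=(0,0)
7. A LOAD -> counter=10 r=(10,6) succ=(2,1) retry=(0,0)
8. A CAS -> counter=11 r=(10,6) succ=(3,1) retry=(0,0)

counter=11 r=(10,6) succ=(3,1) retry=(0,0)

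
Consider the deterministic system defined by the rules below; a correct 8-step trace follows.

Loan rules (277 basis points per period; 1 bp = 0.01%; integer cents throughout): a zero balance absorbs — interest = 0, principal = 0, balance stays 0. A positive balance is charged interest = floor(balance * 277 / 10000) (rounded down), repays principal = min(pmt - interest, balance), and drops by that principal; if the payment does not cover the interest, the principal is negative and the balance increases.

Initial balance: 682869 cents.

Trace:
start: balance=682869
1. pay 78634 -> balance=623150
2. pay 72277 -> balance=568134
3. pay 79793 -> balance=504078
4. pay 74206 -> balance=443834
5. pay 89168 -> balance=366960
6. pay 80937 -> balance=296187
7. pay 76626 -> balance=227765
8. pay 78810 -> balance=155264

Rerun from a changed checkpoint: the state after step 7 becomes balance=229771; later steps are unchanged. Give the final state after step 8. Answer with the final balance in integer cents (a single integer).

state after step 7 := balance=229771
8. pay 78810 -> balance=157325

157325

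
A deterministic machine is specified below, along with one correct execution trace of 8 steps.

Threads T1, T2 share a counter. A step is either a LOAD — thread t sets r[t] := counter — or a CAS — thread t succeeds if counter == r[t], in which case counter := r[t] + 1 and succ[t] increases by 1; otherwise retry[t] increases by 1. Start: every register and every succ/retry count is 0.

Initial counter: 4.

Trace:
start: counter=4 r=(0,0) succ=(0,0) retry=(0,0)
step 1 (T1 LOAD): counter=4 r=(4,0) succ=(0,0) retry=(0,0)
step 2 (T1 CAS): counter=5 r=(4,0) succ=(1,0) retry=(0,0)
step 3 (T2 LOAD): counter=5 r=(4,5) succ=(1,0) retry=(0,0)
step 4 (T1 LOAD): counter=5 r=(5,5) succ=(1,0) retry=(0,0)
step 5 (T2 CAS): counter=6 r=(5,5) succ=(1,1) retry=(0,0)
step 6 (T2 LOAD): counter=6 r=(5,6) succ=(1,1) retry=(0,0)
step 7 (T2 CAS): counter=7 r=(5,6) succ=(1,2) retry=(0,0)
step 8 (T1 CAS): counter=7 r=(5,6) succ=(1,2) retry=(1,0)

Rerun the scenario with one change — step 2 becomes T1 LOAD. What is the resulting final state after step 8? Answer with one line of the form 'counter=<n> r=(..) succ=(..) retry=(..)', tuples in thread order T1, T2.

(re-executing from step 2 with the substitution; state before step 2: counter=4 r=(4,0) succ=(0,0) retry=(0,0))
step 2 (T1 LOAD): counter=4 r=(4,0) succ=(0,0) retry=(0,0)
step 3 (T2 LOAD): counter=4 r=(4,4) succ=(0,0) retry=(0,0)
step 4 (T1 LOAD): counter=4 r=(4,4) succ=(0,0) retry=(0,0)
step 5 (T2 CAS): counter=5 r=(4,4) succ=(0,1) retry=(0,0)
step 6 (T2 LOAD): counter=5 r=(4,5) succ=(0,1) retry=(0,0)
step 7 (T2 CAS): counter=6 r=(4,5) succ=(0,2) retry=(0,0)
step 8 (T1 CAS): counter=6 r=(4,5) succ=(0,2) retry=(1,0)

counter=6 r=(4,5) succ=(0,2) retry=(1,0)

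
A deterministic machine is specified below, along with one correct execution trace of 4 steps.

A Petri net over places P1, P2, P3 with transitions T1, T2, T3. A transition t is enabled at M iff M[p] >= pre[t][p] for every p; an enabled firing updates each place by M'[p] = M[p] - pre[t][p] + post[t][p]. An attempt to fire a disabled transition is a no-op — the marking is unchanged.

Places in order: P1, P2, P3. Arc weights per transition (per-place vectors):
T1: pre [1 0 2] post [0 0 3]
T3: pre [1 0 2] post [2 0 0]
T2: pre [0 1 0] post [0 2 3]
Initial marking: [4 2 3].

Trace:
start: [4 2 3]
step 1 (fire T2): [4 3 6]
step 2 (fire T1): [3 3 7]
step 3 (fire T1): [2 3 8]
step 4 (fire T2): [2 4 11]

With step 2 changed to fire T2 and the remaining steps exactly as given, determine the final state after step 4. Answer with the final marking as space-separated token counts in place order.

3 5 13

(re-executing from step 2 with the substitution; state before step 2: [4 3 6])
step 2 (fire T2): [4 4 9]
step 3 (fire T1): [3 4 10]
step 4 (fire T2): [3 5 13]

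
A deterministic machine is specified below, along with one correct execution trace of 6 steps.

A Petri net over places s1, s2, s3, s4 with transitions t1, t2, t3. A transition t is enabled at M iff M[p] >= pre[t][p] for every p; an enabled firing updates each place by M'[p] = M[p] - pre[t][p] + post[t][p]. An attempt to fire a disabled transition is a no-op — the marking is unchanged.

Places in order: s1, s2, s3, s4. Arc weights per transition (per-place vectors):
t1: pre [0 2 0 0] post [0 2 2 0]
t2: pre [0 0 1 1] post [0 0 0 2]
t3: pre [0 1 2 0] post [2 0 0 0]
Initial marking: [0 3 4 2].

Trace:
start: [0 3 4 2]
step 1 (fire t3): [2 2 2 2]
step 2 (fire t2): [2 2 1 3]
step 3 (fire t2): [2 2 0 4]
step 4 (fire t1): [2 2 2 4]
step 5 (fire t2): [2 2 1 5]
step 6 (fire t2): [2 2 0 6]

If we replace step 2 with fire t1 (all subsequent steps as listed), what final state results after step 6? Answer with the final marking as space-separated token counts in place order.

2 2 3 5

(re-executing from step 2 with the substitution; state before step 2: [2 2 2 2])
step 2 (fire t1): [2 2 4 2]
step 3 (fire t2): [2 2 3 3]
step 4 (fire t1): [2 2 5 3]
step 5 (fire t2): [2 2 4 4]
step 6 (fire t2): [2 2 3 5]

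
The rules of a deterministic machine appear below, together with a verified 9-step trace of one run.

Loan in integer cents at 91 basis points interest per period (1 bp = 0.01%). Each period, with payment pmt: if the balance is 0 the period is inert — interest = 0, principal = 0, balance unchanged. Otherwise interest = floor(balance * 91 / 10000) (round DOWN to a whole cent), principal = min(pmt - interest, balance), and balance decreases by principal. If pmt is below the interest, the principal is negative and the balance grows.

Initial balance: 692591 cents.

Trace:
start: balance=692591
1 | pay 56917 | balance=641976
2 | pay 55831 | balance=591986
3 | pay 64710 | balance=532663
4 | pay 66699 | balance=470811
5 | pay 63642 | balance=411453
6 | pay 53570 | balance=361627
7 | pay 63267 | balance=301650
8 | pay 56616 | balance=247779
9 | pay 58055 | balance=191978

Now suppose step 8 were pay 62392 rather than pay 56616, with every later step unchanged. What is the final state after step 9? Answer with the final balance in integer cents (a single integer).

186150

(re-executing from step 8 with the substitution; state before step 8: balance=301650)
8 | pay 62392 | balance=242003
9 | pay 58055 | balance=186150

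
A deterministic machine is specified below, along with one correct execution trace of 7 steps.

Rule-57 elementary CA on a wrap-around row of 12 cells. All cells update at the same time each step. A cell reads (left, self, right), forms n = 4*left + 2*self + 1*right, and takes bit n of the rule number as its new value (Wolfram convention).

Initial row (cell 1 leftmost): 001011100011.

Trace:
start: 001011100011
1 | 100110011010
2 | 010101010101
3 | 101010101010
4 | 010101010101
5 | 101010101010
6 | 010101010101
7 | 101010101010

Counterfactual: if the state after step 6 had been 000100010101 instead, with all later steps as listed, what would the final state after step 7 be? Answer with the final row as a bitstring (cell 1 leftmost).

110011001010

state after step 6 := 000100010101
7 | 110011001010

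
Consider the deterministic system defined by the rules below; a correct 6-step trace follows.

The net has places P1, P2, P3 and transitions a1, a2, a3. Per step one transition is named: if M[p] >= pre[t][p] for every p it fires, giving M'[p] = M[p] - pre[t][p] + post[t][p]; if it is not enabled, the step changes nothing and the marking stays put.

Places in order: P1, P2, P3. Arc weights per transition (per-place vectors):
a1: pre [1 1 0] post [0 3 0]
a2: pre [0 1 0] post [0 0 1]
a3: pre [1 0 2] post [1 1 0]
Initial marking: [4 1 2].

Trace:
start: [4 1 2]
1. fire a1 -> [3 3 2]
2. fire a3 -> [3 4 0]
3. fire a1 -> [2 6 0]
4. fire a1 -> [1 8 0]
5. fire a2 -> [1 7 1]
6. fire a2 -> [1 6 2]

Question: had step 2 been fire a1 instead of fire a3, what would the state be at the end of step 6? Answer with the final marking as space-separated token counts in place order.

0 7 4

(re-executing from step 2 with the substitution; state before step 2: [3 3 2])
2. fire a1 -> [2 5 2]
3. fire a1 -> [1 7 2]
4. fire a1 -> [0 9 2]
5. fire a2 -> [0 8 3]
6. fire a2 -> [0 7 4]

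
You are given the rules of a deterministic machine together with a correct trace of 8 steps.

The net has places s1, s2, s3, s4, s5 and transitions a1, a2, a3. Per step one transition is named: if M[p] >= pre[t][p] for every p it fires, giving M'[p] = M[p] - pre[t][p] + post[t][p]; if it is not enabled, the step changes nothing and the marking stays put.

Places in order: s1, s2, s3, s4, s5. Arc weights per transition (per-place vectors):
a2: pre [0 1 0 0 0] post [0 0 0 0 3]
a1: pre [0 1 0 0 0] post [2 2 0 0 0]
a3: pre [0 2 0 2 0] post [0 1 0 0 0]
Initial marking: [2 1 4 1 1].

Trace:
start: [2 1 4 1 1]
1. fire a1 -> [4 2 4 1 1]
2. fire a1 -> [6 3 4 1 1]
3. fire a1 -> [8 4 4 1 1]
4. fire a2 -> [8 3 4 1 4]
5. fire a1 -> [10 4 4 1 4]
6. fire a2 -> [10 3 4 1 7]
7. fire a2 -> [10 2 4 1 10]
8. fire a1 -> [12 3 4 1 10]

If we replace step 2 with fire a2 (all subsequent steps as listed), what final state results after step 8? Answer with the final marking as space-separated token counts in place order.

(re-executing from step 2 with the substitution; state before step 2: [4 2 4 1 1])
2. fire a2 -> [4 1 4 1 4]
3. fire a1 -> [6 2 4 1 4]
4. fire a2 -> [6 1 4 1 7]
5. fire a1 -> [8 2 4 1 7]
6. fire a2 -> [8 1 4 1 10]
7. fire a2 -> [8 0 4 1 13]
8. fire a1 -> [8 0 4 1 13]

8 0 4 1 13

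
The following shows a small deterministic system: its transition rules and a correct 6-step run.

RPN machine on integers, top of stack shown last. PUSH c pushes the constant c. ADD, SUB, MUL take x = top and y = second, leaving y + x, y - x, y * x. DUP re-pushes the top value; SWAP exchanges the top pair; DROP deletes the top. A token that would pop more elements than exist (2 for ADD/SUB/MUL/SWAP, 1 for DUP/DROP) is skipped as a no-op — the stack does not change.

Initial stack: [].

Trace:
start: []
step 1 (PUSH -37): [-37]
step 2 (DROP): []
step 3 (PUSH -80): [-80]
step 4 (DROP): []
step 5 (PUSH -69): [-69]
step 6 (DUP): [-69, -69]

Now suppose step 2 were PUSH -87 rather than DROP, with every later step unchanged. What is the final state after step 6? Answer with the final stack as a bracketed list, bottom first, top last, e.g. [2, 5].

[-37, -87, -69, -69]

(re-executing from step 2 with the substitution; state before step 2: [-37])
step 2 (PUSH -87): [-37, -87]
step 3 (PUSH -80): [-37, -87, -80]
step 4 (DROP): [-37, -87]
step 5 (PUSH -69): [-37, -87, -69]
step 6 (DUP): [-37, -87, -69, -69]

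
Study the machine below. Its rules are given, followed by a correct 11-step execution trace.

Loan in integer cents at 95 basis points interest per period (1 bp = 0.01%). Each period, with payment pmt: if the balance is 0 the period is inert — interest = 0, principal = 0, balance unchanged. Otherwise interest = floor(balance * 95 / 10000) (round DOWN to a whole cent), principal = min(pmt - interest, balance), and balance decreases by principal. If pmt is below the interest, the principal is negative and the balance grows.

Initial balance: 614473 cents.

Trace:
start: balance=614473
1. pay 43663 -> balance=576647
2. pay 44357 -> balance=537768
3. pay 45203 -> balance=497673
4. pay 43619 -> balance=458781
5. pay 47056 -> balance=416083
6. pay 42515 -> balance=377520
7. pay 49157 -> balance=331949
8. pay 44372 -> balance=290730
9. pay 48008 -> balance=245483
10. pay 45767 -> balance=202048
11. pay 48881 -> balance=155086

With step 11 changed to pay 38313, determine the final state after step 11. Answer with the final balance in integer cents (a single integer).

165654

(re-executing from step 11 with the substitution; state before step 11: balance=202048)
11. pay 38313 -> balance=165654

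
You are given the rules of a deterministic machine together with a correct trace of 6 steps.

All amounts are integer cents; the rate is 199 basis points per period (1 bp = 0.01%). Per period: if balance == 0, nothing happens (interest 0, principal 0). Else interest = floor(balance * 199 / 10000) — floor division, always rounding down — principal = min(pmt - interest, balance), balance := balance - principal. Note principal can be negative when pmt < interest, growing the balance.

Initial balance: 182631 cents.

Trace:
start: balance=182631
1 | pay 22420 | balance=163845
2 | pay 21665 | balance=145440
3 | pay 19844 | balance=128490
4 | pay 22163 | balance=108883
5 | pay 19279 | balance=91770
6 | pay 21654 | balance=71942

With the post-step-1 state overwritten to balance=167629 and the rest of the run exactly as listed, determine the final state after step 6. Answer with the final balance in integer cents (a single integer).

76118

state after step 1 := balance=167629
2 | pay 21665 | balance=149299
3 | pay 19844 | balance=132426
4 | pay 22163 | balance=112898
5 | pay 19279 | balance=95865
6 | pay 21654 | balance=76118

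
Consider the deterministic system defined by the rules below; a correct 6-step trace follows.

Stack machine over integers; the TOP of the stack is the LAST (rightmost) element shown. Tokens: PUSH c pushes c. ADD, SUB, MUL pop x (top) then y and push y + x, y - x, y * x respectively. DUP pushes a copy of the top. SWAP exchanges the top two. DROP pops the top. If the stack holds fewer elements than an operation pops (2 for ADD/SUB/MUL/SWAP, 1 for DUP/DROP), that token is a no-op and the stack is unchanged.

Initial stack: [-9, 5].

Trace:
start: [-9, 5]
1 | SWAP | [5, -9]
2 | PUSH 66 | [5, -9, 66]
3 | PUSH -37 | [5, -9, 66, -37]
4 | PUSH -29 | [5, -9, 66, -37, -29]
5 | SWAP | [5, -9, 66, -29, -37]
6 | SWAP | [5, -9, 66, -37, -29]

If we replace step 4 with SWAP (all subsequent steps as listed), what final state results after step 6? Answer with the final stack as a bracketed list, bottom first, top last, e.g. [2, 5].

(re-executing from step 4 with the substitution; state before step 4: [5, -9, 66, -37])
4 | SWAP | [5, -9, -37, 66]
5 | SWAP | [5, -9, 66, -37]
6 | SWAP | [5, -9, -37, 66]

[5, -9, -37, 66]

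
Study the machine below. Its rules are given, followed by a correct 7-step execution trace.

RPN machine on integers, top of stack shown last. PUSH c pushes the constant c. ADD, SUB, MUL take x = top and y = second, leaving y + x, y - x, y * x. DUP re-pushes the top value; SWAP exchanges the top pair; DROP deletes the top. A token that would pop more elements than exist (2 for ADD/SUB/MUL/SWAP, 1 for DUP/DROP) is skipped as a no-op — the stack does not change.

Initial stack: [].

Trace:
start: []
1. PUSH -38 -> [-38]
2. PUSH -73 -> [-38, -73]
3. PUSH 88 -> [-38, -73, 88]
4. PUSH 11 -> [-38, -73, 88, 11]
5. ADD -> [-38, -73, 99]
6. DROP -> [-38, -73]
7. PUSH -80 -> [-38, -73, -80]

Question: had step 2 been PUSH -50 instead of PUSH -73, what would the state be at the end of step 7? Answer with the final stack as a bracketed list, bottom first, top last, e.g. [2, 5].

[-38, -50, -80]

(re-executing from step 2 with the substitution; state before step 2: [-38])
2. PUSH -50 -> [-38, -50]
3. PUSH 88 -> [-38, -50, 88]
4. PUSH 11 -> [-38, -50, 88, 11]
5. ADD -> [-38, -50, 99]
6. DROP -> [-38, -50]
7. PUSH -80 -> [-38, -50, -80]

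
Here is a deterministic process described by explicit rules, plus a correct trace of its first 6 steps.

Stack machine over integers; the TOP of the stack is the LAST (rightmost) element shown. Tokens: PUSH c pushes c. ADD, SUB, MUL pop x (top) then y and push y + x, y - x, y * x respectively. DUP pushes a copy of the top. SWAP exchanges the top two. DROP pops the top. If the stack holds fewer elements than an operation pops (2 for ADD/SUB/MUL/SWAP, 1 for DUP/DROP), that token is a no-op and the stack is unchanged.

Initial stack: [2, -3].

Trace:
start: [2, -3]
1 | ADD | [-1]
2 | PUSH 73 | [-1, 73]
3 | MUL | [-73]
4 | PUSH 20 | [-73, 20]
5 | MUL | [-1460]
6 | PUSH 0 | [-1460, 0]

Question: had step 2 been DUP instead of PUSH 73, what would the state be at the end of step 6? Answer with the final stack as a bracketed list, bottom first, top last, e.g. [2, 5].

[20, 0]

(re-executing from step 2 with the substitution; state before step 2: [-1])
2 | DUP | [-1, -1]
3 | MUL | [1]
4 | PUSH 20 | [1, 20]
5 | MUL | [20]
6 | PUSH 0 | [20, 0]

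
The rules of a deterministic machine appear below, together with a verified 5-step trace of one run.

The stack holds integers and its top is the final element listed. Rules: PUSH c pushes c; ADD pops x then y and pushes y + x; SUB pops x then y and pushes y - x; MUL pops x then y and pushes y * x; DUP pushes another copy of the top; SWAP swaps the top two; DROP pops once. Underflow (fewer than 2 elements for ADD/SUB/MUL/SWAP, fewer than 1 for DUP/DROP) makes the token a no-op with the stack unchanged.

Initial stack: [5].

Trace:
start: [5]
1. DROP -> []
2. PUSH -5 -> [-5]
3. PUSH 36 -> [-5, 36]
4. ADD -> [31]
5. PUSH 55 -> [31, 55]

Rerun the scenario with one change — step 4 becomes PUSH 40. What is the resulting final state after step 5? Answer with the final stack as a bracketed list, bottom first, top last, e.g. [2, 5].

(re-executing from step 4 with the substitution; state before step 4: [-5, 36])
4. PUSH 40 -> [-5, 36, 40]
5. PUSH 55 -> [-5, 36, 40, 55]

[-5, 36, 40, 55]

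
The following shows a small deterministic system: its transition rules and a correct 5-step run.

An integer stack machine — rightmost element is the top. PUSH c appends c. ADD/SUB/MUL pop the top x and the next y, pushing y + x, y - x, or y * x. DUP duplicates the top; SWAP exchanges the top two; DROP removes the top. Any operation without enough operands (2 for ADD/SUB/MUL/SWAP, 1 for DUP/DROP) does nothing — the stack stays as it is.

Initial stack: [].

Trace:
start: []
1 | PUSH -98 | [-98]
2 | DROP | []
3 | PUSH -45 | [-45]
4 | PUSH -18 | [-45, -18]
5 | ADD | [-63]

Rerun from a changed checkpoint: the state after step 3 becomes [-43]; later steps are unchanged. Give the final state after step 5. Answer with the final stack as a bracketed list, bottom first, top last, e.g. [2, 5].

[-61]

state after step 3 := [-43]
4 | PUSH -18 | [-43, -18]
5 | ADD | [-61]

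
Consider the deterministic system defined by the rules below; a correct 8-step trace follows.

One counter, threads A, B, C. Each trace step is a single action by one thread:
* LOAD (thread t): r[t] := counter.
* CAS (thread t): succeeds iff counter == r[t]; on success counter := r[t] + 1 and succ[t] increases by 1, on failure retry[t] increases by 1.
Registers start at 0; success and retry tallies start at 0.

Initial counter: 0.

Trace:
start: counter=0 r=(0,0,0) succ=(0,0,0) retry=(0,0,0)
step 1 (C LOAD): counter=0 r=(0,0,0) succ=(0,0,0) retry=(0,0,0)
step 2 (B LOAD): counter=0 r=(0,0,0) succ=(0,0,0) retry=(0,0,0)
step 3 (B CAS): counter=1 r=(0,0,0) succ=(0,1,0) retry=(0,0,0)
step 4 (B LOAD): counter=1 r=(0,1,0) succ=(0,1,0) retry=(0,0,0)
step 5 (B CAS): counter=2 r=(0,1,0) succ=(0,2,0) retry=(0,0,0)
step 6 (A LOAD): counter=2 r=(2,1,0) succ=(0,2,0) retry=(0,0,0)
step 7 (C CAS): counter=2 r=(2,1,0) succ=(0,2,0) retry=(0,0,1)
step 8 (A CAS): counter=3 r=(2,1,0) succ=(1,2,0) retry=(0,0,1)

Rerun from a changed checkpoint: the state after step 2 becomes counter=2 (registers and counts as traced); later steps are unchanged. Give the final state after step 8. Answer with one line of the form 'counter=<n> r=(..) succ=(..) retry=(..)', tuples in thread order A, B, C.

counter=4 r=(3,2,0) succ=(1,1,0) retry=(0,1,1)

state after step 2 := counter=2 r=(0,0,0) succ=(0,0,0) retry=(0,0,0)
step 3 (B CAS): counter=2 r=(0,0,0) succ=(0,0,0) retry=(0,1,0)
step 4 (B LOAD): counter=2 r=(0,2,0) succ=(0,0,0) retry=(0,1,0)
step 5 (B CAS): counter=3 r=(0,2,0) succ=(0,1,0) retry=(0,1,0)
step 6 (A LOAD): counter=3 r=(3,2,0) succ=(0,1,0) retry=(0,1,0)
step 7 (C CAS): counter=3 r=(3,2,0) succ=(0,1,0) retry=(0,1,1)
step 8 (A CAS): counter=4 r=(3,2,0) succ=(1,1,0) retry=(0,1,1)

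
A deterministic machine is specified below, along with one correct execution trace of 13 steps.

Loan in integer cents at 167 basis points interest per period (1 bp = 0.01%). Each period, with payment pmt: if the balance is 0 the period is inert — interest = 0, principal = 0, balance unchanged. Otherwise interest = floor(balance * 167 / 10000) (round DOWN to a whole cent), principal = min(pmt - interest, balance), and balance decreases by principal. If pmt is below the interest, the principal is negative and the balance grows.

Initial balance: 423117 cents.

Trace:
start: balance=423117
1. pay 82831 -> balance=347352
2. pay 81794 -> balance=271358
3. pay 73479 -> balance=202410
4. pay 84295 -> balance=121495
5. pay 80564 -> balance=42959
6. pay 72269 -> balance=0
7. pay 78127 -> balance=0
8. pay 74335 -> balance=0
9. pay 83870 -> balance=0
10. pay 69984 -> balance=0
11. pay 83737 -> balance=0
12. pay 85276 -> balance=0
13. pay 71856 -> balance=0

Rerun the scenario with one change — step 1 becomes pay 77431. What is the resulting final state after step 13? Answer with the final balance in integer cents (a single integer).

0

(re-executing from step 1 with the substitution; state before step 1: balance=423117)
1. pay 77431 -> balance=352752
2. pay 81794 -> balance=276848
3. pay 73479 -> balance=207992
4. pay 84295 -> balance=127170
5. pay 80564 -> balance=48729
6. pay 72269 -> balance=0
7. pay 78127 -> balance=0
8. pay 74335 -> balance=0
9. pay 83870 -> balance=0
10. pay 69984 -> balance=0
11. pay 83737 -> balance=0
12. pay 85276 -> balance=0
13. pay 71856 -> balance=0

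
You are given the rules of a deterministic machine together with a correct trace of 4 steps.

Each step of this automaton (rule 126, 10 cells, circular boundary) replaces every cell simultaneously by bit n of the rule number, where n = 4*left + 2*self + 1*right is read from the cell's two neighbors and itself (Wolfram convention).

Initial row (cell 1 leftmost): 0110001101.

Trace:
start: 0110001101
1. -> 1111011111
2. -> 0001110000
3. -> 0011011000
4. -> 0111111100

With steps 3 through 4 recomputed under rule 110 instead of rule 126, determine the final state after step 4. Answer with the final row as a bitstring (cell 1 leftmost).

(re-executing steps 3..4 under rule 110; state before step 3: 0001110000)
3. -> 0011010000
4. -> 0111110000

0111110000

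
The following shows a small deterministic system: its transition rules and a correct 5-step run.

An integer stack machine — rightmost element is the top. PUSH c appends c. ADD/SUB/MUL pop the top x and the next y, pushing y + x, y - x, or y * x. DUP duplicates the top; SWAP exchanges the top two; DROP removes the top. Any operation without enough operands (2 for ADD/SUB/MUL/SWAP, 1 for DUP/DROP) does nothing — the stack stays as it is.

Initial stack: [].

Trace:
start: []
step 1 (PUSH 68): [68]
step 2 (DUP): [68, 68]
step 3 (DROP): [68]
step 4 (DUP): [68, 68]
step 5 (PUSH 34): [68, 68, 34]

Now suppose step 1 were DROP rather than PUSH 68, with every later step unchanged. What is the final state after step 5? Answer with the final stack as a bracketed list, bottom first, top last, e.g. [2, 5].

(re-executing from step 1 with the substitution; state before step 1: [])
step 1 (DROP): []
step 2 (DUP): []
step 3 (DROP): []
step 4 (DUP): []
step 5 (PUSH 34): [34]

[34]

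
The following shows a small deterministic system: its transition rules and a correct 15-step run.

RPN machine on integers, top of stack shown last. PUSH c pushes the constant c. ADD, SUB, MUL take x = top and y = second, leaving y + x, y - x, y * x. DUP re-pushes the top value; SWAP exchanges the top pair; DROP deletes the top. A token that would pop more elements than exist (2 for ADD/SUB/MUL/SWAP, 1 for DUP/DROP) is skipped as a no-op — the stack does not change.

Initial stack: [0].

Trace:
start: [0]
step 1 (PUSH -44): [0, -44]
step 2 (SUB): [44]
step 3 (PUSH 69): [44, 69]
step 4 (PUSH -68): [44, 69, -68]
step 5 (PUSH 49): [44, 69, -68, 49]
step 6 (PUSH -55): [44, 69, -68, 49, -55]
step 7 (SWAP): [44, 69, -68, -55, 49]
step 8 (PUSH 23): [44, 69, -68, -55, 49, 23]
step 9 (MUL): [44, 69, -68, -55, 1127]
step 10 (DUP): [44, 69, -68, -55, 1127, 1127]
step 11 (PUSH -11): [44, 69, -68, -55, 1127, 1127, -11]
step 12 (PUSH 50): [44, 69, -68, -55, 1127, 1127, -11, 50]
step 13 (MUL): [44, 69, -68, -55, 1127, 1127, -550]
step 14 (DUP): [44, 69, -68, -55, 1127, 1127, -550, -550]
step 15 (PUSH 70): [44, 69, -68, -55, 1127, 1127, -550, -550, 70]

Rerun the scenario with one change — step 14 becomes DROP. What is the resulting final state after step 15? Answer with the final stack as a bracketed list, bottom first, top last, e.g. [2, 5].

(re-executing from step 14 with the substitution; state before step 14: [44, 69, -68, -55, 1127, 1127, -550])
step 14 (DROP): [44, 69, -68, -55, 1127, 1127]
step 15 (PUSH 70): [44, 69, -68, -55, 1127, 1127, 70]

[44, 69, -68, -55, 1127, 1127, 70]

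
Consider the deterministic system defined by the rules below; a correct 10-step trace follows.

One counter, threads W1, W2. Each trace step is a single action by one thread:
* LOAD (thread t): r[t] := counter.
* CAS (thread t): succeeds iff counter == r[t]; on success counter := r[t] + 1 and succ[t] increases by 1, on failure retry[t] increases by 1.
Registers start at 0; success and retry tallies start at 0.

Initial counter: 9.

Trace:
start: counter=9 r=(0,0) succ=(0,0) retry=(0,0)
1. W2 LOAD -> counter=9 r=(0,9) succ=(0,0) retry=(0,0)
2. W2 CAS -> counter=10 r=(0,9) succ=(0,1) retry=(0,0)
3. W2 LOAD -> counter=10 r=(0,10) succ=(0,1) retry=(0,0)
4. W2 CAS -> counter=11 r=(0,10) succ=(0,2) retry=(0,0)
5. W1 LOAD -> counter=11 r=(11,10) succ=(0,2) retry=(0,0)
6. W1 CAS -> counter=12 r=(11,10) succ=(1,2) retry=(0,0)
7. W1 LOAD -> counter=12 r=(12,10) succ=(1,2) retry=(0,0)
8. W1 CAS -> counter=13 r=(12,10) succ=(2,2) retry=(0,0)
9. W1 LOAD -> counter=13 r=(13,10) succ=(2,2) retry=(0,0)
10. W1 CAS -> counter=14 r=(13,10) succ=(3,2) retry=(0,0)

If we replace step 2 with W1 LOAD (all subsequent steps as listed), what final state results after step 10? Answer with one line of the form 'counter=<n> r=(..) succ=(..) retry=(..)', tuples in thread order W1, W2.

counter=13 r=(12,9) succ=(3,1) retry=(0,0)

(re-executing from step 2 with the substitution; state before step 2: counter=9 r=(0,9) succ=(0,0) retry=(0,0))
2. W1 LOAD -> counter=9 r=(9,9) succ=(0,0) retry=(0,0)
3. W2 LOAD -> counter=9 r=(9,9) succ=(0,0) retry=(0,0)
4. W2 CAS -> counter=10 r=(9,9) succ=(0,1) retry=(0,0)
5. W1 LOAD -> counter=10 r=(10,9) succ=(0,1) retry=(0,0)
6. W1 CAS -> counter=11 r=(10,9) succ=(1,1) retry=(0,0)
7. W1 LOAD -> counter=11 r=(11,9) succ=(1,1) retry=(0,0)
8. W1 CAS -> counter=12 r=(11,9) succ=(2,1) retry=(0,0)
9. W1 LOAD -> counter=12 r=(12,9) succ=(2,1) retry=(0,0)
10. W1 CAS -> counter=13 r=(12,9) succ=(3,1) retry=(0,0)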